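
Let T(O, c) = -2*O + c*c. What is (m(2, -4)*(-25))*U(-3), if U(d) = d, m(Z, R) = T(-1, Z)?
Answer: 450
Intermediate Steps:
T(O, c) = c² - 2*O (T(O, c) = -2*O + c² = c² - 2*O)
m(Z, R) = 2 + Z² (m(Z, R) = Z² - 2*(-1) = Z² + 2 = 2 + Z²)
(m(2, -4)*(-25))*U(-3) = ((2 + 2²)*(-25))*(-3) = ((2 + 4)*(-25))*(-3) = (6*(-25))*(-3) = -150*(-3) = 450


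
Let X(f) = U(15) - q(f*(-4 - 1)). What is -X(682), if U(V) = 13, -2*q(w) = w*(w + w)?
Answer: -11628113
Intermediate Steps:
q(w) = -w² (q(w) = -w*(w + w)/2 = -w*2*w/2 = -w²)
X(f) = 13 + 25*f² (X(f) = 13 - (-1)*(f*(-4 - 1))² = 13 - (-1)*(f*(-5))² = 13 - (-1)*(-5*f)² = 13 - (-1)*25*f² = 13 - (-25)*f² = 13 + 25*f²)
-X(682) = -(13 + 25*682²) = -(13 + 25*465124) = -(13 + 11628100) = -1*11628113 = -11628113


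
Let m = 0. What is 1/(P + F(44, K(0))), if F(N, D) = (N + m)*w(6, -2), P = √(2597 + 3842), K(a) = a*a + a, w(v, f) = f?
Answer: -88/1305 - √6439/1305 ≈ -0.12892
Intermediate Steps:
K(a) = a + a² (K(a) = a² + a = a + a²)
P = √6439 ≈ 80.243
F(N, D) = -2*N (F(N, D) = (N + 0)*(-2) = N*(-2) = -2*N)
1/(P + F(44, K(0))) = 1/(√6439 - 2*44) = 1/(√6439 - 88) = 1/(-88 + √6439)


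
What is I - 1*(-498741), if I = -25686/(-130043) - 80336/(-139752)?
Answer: 1133002241151287/2271721167 ≈ 4.9874e+5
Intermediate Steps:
I = 1754600540/2271721167 (I = -25686*(-1/130043) - 80336*(-1/139752) = 25686/130043 + 10042/17469 = 1754600540/2271721167 ≈ 0.77237)
I - 1*(-498741) = 1754600540/2271721167 - 1*(-498741) = 1754600540/2271721167 + 498741 = 1133002241151287/2271721167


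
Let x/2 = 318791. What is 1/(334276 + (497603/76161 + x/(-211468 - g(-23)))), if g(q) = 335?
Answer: 1792347587/599145096983735 ≈ 2.9915e-6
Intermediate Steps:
x = 637582 (x = 2*318791 = 637582)
1/(334276 + (497603/76161 + x/(-211468 - g(-23)))) = 1/(334276 + (497603/76161 + 637582/(-211468 - 1*335))) = 1/(334276 + (497603*(1/76161) + 637582/(-211468 - 335))) = 1/(334276 + (497603/76161 + 637582/(-211803))) = 1/(334276 + (497603/76161 + 637582*(-1/211803))) = 1/(334276 + (497603/76161 - 637582/211803)) = 1/(334276 + 6314991723/1792347587) = 1/(599145096983735/1792347587) = 1792347587/599145096983735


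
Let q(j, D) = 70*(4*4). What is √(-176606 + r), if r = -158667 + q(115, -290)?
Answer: I*√334153 ≈ 578.06*I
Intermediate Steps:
q(j, D) = 1120 (q(j, D) = 70*16 = 1120)
r = -157547 (r = -158667 + 1120 = -157547)
√(-176606 + r) = √(-176606 - 157547) = √(-334153) = I*√334153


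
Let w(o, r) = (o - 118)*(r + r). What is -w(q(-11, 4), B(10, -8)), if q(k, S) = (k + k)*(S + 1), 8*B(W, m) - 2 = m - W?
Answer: -912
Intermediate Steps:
B(W, m) = 1/4 - W/8 + m/8 (B(W, m) = 1/4 + (m - W)/8 = 1/4 + (-W/8 + m/8) = 1/4 - W/8 + m/8)
q(k, S) = 2*k*(1 + S) (q(k, S) = (2*k)*(1 + S) = 2*k*(1 + S))
w(o, r) = 2*r*(-118 + o) (w(o, r) = (-118 + o)*(2*r) = 2*r*(-118 + o))
-w(q(-11, 4), B(10, -8)) = -2*(1/4 - 1/8*10 + (1/8)*(-8))*(-118 + 2*(-11)*(1 + 4)) = -2*(1/4 - 5/4 - 1)*(-118 + 2*(-11)*5) = -2*(-2)*(-118 - 110) = -2*(-2)*(-228) = -1*912 = -912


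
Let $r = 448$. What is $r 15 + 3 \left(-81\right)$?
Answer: $6477$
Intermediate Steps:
$r 15 + 3 \left(-81\right) = 448 \cdot 15 + 3 \left(-81\right) = 6720 - 243 = 6477$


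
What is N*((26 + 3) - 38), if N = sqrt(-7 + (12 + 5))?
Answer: -9*sqrt(10) ≈ -28.461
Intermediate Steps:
N = sqrt(10) (N = sqrt(-7 + 17) = sqrt(10) ≈ 3.1623)
N*((26 + 3) - 38) = sqrt(10)*((26 + 3) - 38) = sqrt(10)*(29 - 38) = sqrt(10)*(-9) = -9*sqrt(10)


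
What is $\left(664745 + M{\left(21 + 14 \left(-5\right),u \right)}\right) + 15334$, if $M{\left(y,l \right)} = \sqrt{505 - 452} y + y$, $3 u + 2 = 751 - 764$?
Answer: $680030 - 49 \sqrt{53} \approx 6.7967 \cdot 10^{5}$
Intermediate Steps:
$u = -5$ ($u = - \frac{2}{3} + \frac{751 - 764}{3} = - \frac{2}{3} + \frac{1}{3} \left(-13\right) = - \frac{2}{3} - \frac{13}{3} = -5$)
$M{\left(y,l \right)} = y + y \sqrt{53}$ ($M{\left(y,l \right)} = \sqrt{53} y + y = y \sqrt{53} + y = y + y \sqrt{53}$)
$\left(664745 + M{\left(21 + 14 \left(-5\right),u \right)}\right) + 15334 = \left(664745 + \left(21 + 14 \left(-5\right)\right) \left(1 + \sqrt{53}\right)\right) + 15334 = \left(664745 + \left(21 - 70\right) \left(1 + \sqrt{53}\right)\right) + 15334 = \left(664745 - 49 \left(1 + \sqrt{53}\right)\right) + 15334 = \left(664745 - \left(49 + 49 \sqrt{53}\right)\right) + 15334 = \left(664696 - 49 \sqrt{53}\right) + 15334 = 680030 - 49 \sqrt{53}$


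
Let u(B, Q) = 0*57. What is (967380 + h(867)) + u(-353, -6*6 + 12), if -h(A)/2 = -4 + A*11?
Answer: 948314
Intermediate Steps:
h(A) = 8 - 22*A (h(A) = -2*(-4 + A*11) = -2*(-4 + 11*A) = 8 - 22*A)
u(B, Q) = 0
(967380 + h(867)) + u(-353, -6*6 + 12) = (967380 + (8 - 22*867)) + 0 = (967380 + (8 - 19074)) + 0 = (967380 - 19066) + 0 = 948314 + 0 = 948314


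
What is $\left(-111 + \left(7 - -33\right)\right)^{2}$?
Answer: $5041$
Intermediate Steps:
$\left(-111 + \left(7 - -33\right)\right)^{2} = \left(-111 + \left(7 + 33\right)\right)^{2} = \left(-111 + 40\right)^{2} = \left(-71\right)^{2} = 5041$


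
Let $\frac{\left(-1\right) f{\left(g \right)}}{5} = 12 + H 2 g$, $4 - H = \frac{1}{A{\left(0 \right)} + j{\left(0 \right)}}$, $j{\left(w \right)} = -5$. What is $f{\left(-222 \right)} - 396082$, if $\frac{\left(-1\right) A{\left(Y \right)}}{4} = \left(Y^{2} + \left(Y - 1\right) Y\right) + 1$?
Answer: $- \frac{1161046}{3} \approx -3.8702 \cdot 10^{5}$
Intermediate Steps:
$A{\left(Y \right)} = -4 - 4 Y^{2} - 4 Y \left(-1 + Y\right)$ ($A{\left(Y \right)} = - 4 \left(\left(Y^{2} + \left(Y - 1\right) Y\right) + 1\right) = - 4 \left(\left(Y^{2} + \left(-1 + Y\right) Y\right) + 1\right) = - 4 \left(\left(Y^{2} + Y \left(-1 + Y\right)\right) + 1\right) = - 4 \left(1 + Y^{2} + Y \left(-1 + Y\right)\right) = -4 - 4 Y^{2} - 4 Y \left(-1 + Y\right)$)
$H = \frac{37}{9}$ ($H = 4 - \frac{1}{\left(-4 - 8 \cdot 0^{2} + 4 \cdot 0\right) - 5} = 4 - \frac{1}{\left(-4 - 0 + 0\right) - 5} = 4 - \frac{1}{\left(-4 + 0 + 0\right) - 5} = 4 - \frac{1}{-4 - 5} = 4 - \frac{1}{-9} = 4 - - \frac{1}{9} = 4 + \frac{1}{9} = \frac{37}{9} \approx 4.1111$)
$f{\left(g \right)} = -60 - \frac{370 g}{9}$ ($f{\left(g \right)} = - 5 \left(12 + \frac{37 \cdot 2 g}{9}\right) = - 5 \left(12 + \frac{74 g}{9}\right) = -60 - \frac{370 g}{9}$)
$f{\left(-222 \right)} - 396082 = \left(-60 - - \frac{27380}{3}\right) - 396082 = \left(-60 + \frac{27380}{3}\right) - 396082 = \frac{27200}{3} - 396082 = - \frac{1161046}{3}$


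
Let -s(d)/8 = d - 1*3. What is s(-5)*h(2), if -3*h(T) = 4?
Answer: -256/3 ≈ -85.333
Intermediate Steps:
h(T) = -4/3 (h(T) = -1/3*4 = -4/3)
s(d) = 24 - 8*d (s(d) = -8*(d - 1*3) = -8*(d - 3) = -8*(-3 + d) = 24 - 8*d)
s(-5)*h(2) = (24 - 8*(-5))*(-4/3) = (24 + 40)*(-4/3) = 64*(-4/3) = -256/3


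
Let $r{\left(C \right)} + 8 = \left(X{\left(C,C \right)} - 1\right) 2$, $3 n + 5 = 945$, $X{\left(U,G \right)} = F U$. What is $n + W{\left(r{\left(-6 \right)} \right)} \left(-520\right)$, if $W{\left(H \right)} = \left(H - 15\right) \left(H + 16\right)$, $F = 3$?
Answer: $- \frac{2853860}{3} \approx -9.5129 \cdot 10^{5}$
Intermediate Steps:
$X{\left(U,G \right)} = 3 U$
$n = \frac{940}{3}$ ($n = - \frac{5}{3} + \frac{1}{3} \cdot 945 = - \frac{5}{3} + 315 = \frac{940}{3} \approx 313.33$)
$r{\left(C \right)} = -10 + 6 C$ ($r{\left(C \right)} = -8 + \left(3 C - 1\right) 2 = -8 + \left(-1 + 3 C\right) 2 = -8 + \left(-2 + 6 C\right) = -10 + 6 C$)
$W{\left(H \right)} = \left(-15 + H\right) \left(16 + H\right)$
$n + W{\left(r{\left(-6 \right)} \right)} \left(-520\right) = \frac{940}{3} + \left(-240 + \left(-10 + 6 \left(-6\right)\right) + \left(-10 + 6 \left(-6\right)\right)^{2}\right) \left(-520\right) = \frac{940}{3} + \left(-240 - 46 + \left(-10 - 36\right)^{2}\right) \left(-520\right) = \frac{940}{3} + \left(-240 - 46 + \left(-46\right)^{2}\right) \left(-520\right) = \frac{940}{3} + \left(-240 - 46 + 2116\right) \left(-520\right) = \frac{940}{3} + 1830 \left(-520\right) = \frac{940}{3} - 951600 = - \frac{2853860}{3}$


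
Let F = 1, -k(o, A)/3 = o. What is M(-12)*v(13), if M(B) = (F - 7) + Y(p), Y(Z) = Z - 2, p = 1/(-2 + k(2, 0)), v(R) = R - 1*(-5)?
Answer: -585/4 ≈ -146.25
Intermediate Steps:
v(R) = 5 + R (v(R) = R + 5 = 5 + R)
k(o, A) = -3*o
p = -1/8 (p = 1/(-2 - 3*2) = 1/(-2 - 6) = 1/(-8) = -1/8 ≈ -0.12500)
Y(Z) = -2 + Z
M(B) = -65/8 (M(B) = (1 - 7) + (-2 - 1/8) = -6 - 17/8 = -65/8)
M(-12)*v(13) = -65*(5 + 13)/8 = -65/8*18 = -585/4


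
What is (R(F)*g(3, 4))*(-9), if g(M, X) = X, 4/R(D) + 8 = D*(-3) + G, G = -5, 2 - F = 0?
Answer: 144/19 ≈ 7.5789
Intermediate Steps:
F = 2 (F = 2 - 1*0 = 2 + 0 = 2)
R(D) = 4/(-13 - 3*D) (R(D) = 4/(-8 + (D*(-3) - 5)) = 4/(-8 + (-3*D - 5)) = 4/(-8 + (-5 - 3*D)) = 4/(-13 - 3*D))
(R(F)*g(3, 4))*(-9) = (-4/(13 + 3*2)*4)*(-9) = (-4/(13 + 6)*4)*(-9) = (-4/19*4)*(-9) = (-4*1/19*4)*(-9) = -4/19*4*(-9) = -16/19*(-9) = 144/19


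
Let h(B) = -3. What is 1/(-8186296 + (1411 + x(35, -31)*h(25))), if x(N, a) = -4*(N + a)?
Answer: -1/8184837 ≈ -1.2218e-7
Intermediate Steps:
x(N, a) = -4*N - 4*a
1/(-8186296 + (1411 + x(35, -31)*h(25))) = 1/(-8186296 + (1411 + (-4*35 - 4*(-31))*(-3))) = 1/(-8186296 + (1411 + (-140 + 124)*(-3))) = 1/(-8186296 + (1411 - 16*(-3))) = 1/(-8186296 + (1411 + 48)) = 1/(-8186296 + 1459) = 1/(-8184837) = -1/8184837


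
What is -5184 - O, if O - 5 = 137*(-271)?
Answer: 31938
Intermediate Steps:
O = -37122 (O = 5 + 137*(-271) = 5 - 37127 = -37122)
-5184 - O = -5184 - 1*(-37122) = -5184 + 37122 = 31938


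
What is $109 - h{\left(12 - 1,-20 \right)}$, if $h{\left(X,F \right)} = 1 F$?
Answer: $129$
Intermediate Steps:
$h{\left(X,F \right)} = F$
$109 - h{\left(12 - 1,-20 \right)} = 109 - -20 = 109 + 20 = 129$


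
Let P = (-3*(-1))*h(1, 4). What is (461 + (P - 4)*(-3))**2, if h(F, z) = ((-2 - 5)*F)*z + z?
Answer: 474721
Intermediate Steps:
h(F, z) = z - 7*F*z (h(F, z) = (-7*F)*z + z = -7*F*z + z = z - 7*F*z)
P = -72 (P = (-3*(-1))*(4*(1 - 7*1)) = 3*(4*(1 - 7)) = 3*(4*(-6)) = 3*(-24) = -72)
(461 + (P - 4)*(-3))**2 = (461 + (-72 - 4)*(-3))**2 = (461 - 76*(-3))**2 = (461 + 228)**2 = 689**2 = 474721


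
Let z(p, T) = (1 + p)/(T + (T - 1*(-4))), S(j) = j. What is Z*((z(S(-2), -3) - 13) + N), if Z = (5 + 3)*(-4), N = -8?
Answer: 656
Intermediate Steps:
z(p, T) = (1 + p)/(4 + 2*T) (z(p, T) = (1 + p)/(T + (T + 4)) = (1 + p)/(T + (4 + T)) = (1 + p)/(4 + 2*T))
Z = -32 (Z = 8*(-4) = -32)
Z*((z(S(-2), -3) - 13) + N) = -32*(((1 - 2)/(2*(2 - 3)) - 13) - 8) = -32*(((1/2)*(-1)/(-1) - 13) - 8) = -32*(((1/2)*(-1)*(-1) - 13) - 8) = -32*((1/2 - 13) - 8) = -32*(-25/2 - 8) = -32*(-41/2) = 656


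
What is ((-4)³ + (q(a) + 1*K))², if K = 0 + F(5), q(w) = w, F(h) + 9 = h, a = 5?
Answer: 3969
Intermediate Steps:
F(h) = -9 + h
K = -4 (K = 0 + (-9 + 5) = 0 - 4 = -4)
((-4)³ + (q(a) + 1*K))² = ((-4)³ + (5 + 1*(-4)))² = (-64 + (5 - 4))² = (-64 + 1)² = (-63)² = 3969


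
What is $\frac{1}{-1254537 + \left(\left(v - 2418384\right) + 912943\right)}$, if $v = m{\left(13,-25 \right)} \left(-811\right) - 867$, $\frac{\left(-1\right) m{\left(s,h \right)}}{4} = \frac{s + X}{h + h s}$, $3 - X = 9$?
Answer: $- \frac{25}{69022747} \approx -3.622 \cdot 10^{-7}$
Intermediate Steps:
$X = -6$ ($X = 3 - 9 = -6$)
$m{\left(s,h \right)} = - \frac{4 \left(-6 + s\right)}{h + h s}$ ($m{\left(s,h \right)} = - 4 \frac{s - 6}{h + h s} = - 4 \frac{-6 + s}{h + h s} = - \frac{4 \left(-6 + s\right)}{h + h s}$)
$v = - \frac{23297}{25}$ ($v = \frac{4 \left(6 - 13\right)}{\left(-25\right) \left(1 + 13\right)} \left(-811\right) - 867 = 4 \left(- \frac{1}{25}\right) \frac{1}{14} \left(6 - 13\right) \left(-811\right) - 867 = 4 \left(- \frac{1}{25}\right) \frac{1}{14} \left(-7\right) \left(-811\right) - 867 = \frac{2}{25} \left(-811\right) - 867 = - \frac{1622}{25} - 867 = - \frac{23297}{25} \approx -931.88$)
$\frac{1}{-1254537 + \left(\left(v - 2418384\right) + 912943\right)} = \frac{1}{-1254537 + \left(\left(- \frac{23297}{25} - 2418384\right) + 912943\right)} = \frac{1}{-1254537 + \left(- \frac{60482897}{25} + 912943\right)} = \frac{1}{-1254537 - \frac{37659322}{25}} = \frac{1}{- \frac{69022747}{25}} = - \frac{25}{69022747}$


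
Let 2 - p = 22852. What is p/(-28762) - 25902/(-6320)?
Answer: 222351331/45443960 ≈ 4.8929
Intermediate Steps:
p = -22850 (p = 2 - 1*22852 = 2 - 22852 = -22850)
p/(-28762) - 25902/(-6320) = -22850/(-28762) - 25902/(-6320) = -22850*(-1/28762) - 25902*(-1/6320) = 11425/14381 + 12951/3160 = 222351331/45443960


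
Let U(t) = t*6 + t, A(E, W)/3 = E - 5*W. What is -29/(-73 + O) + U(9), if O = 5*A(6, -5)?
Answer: 24667/392 ≈ 62.926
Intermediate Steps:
A(E, W) = -15*W + 3*E (A(E, W) = 3*(E - 5*W) = -15*W + 3*E)
O = 465 (O = 5*(-15*(-5) + 3*6) = 5*(75 + 18) = 5*93 = 465)
U(t) = 7*t (U(t) = 6*t + t = 7*t)
-29/(-73 + O) + U(9) = -29/(-73 + 465) + 7*9 = -29/392 + 63 = 24667/392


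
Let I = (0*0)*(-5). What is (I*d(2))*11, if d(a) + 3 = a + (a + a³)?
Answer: 0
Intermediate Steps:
d(a) = -3 + a³ + 2*a (d(a) = -3 + (a + (a + a³)) = -3 + (a³ + 2*a) = -3 + a³ + 2*a)
I = 0 (I = 0*(-5) = 0)
(I*d(2))*11 = (0*(-3 + 2³ + 2*2))*11 = (0*(-3 + 8 + 4))*11 = (0*9)*11 = 0*11 = 0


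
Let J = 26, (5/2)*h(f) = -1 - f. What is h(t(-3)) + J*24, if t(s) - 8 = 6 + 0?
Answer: 618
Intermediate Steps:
t(s) = 14 (t(s) = 8 + (6 + 0) = 8 + 6 = 14)
h(f) = -2/5 - 2*f/5 (h(f) = 2*(-1 - f)/5 = -2/5 - 2*f/5)
h(t(-3)) + J*24 = (-2/5 - 2/5*14) + 26*24 = (-2/5 - 28/5) + 624 = -6 + 624 = 618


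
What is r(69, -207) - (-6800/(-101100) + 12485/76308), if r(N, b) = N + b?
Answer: -1184905647/8571932 ≈ -138.23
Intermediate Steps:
r(69, -207) - (-6800/(-101100) + 12485/76308) = (69 - 207) - (-6800/(-101100) + 12485/76308) = -138 - (-6800*(-1/101100) + 12485*(1/76308)) = -138 - (68/1011 + 12485/76308) = -138 - 1*1979031/8571932 = -138 - 1979031/8571932 = -1184905647/8571932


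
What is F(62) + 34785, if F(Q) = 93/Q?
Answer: 69573/2 ≈ 34787.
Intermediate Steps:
F(62) + 34785 = 93/62 + 34785 = 93*(1/62) + 34785 = 3/2 + 34785 = 69573/2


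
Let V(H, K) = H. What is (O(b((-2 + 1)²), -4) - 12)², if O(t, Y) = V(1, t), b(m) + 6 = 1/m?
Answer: 121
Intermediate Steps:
b(m) = -6 + 1/m
O(t, Y) = 1
(O(b((-2 + 1)²), -4) - 12)² = (1 - 12)² = (-11)² = 121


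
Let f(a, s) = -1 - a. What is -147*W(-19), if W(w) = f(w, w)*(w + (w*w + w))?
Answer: -854658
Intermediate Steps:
W(w) = (-1 - w)*(w² + 2*w) (W(w) = (-1 - w)*(w + (w*w + w)) = (-1 - w)*(w + (w² + w)) = (-1 - w)*(w + (w + w²)) = (-1 - w)*(w² + 2*w))
-147*W(-19) = -(-147)*(-19)*(1 - 19)*(2 - 19) = -(-147)*(-19)*(-18)*(-17) = -147*5814 = -854658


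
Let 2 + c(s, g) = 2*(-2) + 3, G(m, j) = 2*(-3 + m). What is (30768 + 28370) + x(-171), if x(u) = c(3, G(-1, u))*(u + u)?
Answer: 60164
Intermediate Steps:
G(m, j) = -6 + 2*m
c(s, g) = -3 (c(s, g) = -2 + (2*(-2) + 3) = -2 + (-4 + 3) = -2 - 1 = -3)
x(u) = -6*u (x(u) = -3*(u + u) = -6*u)
(30768 + 28370) + x(-171) = (30768 + 28370) - 6*(-171) = 59138 + 1026 = 60164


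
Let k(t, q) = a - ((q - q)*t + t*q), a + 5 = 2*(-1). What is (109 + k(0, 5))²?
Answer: 10404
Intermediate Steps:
a = -7 (a = -5 + 2*(-1) = -5 - 2 = -7)
k(t, q) = -7 - q*t (k(t, q) = -7 - ((q - q)*t + t*q) = -7 - (0*t + q*t) = -7 - (0 + q*t) = -7 - q*t)
(109 + k(0, 5))² = (109 + (-7 - 1*5*0))² = (109 + (-7 + 0))² = (109 - 7)² = 102² = 10404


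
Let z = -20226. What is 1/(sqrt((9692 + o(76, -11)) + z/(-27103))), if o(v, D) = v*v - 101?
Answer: sqrt(11288725467781)/416512027 ≈ 0.0080667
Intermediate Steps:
o(v, D) = -101 + v**2 (o(v, D) = v**2 - 101 = -101 + v**2)
1/(sqrt((9692 + o(76, -11)) + z/(-27103))) = 1/(sqrt((9692 + (-101 + 76**2)) - 20226/(-27103))) = 1/(sqrt((9692 + (-101 + 5776)) - 20226*(-1/27103))) = 1/(sqrt((9692 + 5675) + 20226/27103)) = 1/(sqrt(15367 + 20226/27103)) = 1/(sqrt(416512027/27103)) = 1/(sqrt(11288725467781)/27103) = sqrt(11288725467781)/416512027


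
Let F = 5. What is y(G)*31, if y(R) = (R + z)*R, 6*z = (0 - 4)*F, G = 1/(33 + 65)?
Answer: -30287/28812 ≈ -1.0512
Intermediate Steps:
G = 1/98 ≈ 0.010204
z = -10/3 (z = ((0 - 4)*5)/6 = (-4*5)/6 = (⅙)*(-20) = -10/3 ≈ -3.3333)
y(R) = R*(-10/3 + R) (y(R) = (R - 10/3)*R = (-10/3 + R)*R = R*(-10/3 + R))
y(G)*31 = ((⅓)*(1/98)*(-10 + 3*(1/98)))*31 = ((⅓)*(1/98)*(-10 + 3/98))*31 = ((⅓)*(1/98)*(-977/98))*31 = -977/28812*31 = -30287/28812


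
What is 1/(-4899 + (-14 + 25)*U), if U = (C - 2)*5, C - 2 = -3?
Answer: -1/5064 ≈ -0.00019747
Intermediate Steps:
C = -1 (C = 2 - 3 = -1)
U = -15 (U = (-1 - 2)*5 = -3*5 = -15)
1/(-4899 + (-14 + 25)*U) = 1/(-4899 + (-14 + 25)*(-15)) = 1/(-4899 + 11*(-15)) = 1/(-4899 - 165) = 1/(-5064) = -1/5064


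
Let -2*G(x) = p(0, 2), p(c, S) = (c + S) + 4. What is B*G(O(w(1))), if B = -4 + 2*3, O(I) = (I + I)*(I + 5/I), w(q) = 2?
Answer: -6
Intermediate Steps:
p(c, S) = 4 + S + c (p(c, S) = (S + c) + 4 = 4 + S + c)
O(I) = 2*I*(I + 5/I) (O(I) = (2*I)*(I + 5/I) = 2*I*(I + 5/I))
G(x) = -3 (G(x) = -(4 + 2 + 0)/2 = -1/2*6 = -3)
B = 2 (B = -4 + 6 = 2)
B*G(O(w(1))) = 2*(-3) = -6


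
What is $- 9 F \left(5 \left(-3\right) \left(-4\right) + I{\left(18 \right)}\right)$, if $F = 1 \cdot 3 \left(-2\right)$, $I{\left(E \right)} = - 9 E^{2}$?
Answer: $-154224$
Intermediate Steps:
$F = -6$ ($F = 3 \left(-2\right) = -6$)
$- 9 F \left(5 \left(-3\right) \left(-4\right) + I{\left(18 \right)}\right) = \left(-9\right) \left(-6\right) \left(5 \left(-3\right) \left(-4\right) - 9 \cdot 18^{2}\right) = 54 \left(\left(-15\right) \left(-4\right) - 2916\right) = 54 \left(60 - 2916\right) = 54 \left(-2856\right) = -154224$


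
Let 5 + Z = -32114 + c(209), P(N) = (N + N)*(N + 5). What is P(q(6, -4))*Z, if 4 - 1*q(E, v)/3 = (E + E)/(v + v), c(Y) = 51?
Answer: -22752246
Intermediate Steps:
q(E, v) = 12 - 3*E/v (q(E, v) = 12 - 3*(E + E)/(v + v) = 12 - 3*2*E/(2*v) = 12 - 3*2*E*1/(2*v) = 12 - 3*E/v)
P(N) = 2*N*(5 + N) (P(N) = (2*N)*(5 + N) = 2*N*(5 + N))
Z = -32068 (Z = -5 + (-32114 + 51) = -5 - 32063 = -32068)
P(q(6, -4))*Z = (2*(12 - 3*6/(-4))*(5 + (12 - 3*6/(-4))))*(-32068) = (2*(12 - 3*6*(-¼))*(5 + (12 - 3*6*(-¼))))*(-32068) = (2*(12 + 9/2)*(5 + (12 + 9/2)))*(-32068) = (2*(33/2)*(5 + 33/2))*(-32068) = (2*(33/2)*(43/2))*(-32068) = (1419/2)*(-32068) = -22752246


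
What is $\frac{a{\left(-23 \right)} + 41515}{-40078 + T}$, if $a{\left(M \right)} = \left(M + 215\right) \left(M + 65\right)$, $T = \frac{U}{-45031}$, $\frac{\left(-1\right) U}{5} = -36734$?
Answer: $- \frac{2232591949}{1804936088} \approx -1.2369$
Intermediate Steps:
$U = 183670$ ($U = \left(-5\right) \left(-36734\right) = 183670$)
$T = - \frac{183670}{45031}$ ($T = \frac{183670}{-45031} = 183670 \left(- \frac{1}{45031}\right) = - \frac{183670}{45031} \approx -4.0787$)
$a{\left(M \right)} = \left(65 + M\right) \left(215 + M\right)$ ($a{\left(M \right)} = \left(215 + M\right) \left(65 + M\right) = \left(65 + M\right) \left(215 + M\right)$)
$\frac{a{\left(-23 \right)} + 41515}{-40078 + T} = \frac{\left(13975 + \left(-23\right)^{2} + 280 \left(-23\right)\right) + 41515}{-40078 - \frac{183670}{45031}} = \frac{\left(13975 + 529 - 6440\right) + 41515}{- \frac{1804936088}{45031}} = \left(8064 + 41515\right) \left(- \frac{45031}{1804936088}\right) = 49579 \left(- \frac{45031}{1804936088}\right) = - \frac{2232591949}{1804936088}$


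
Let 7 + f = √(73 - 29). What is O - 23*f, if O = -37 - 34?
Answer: 90 - 46*√11 ≈ -62.565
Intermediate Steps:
f = -7 + 2*√11 (f = -7 + √(73 - 29) = -7 + √44 = -7 + 2*√11 ≈ -0.36675)
O = -71
O - 23*f = -71 - 23*(-7 + 2*√11) = -71 + (161 - 46*√11) = 90 - 46*√11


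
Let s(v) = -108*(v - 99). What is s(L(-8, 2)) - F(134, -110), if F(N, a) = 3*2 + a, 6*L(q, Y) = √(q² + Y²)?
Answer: 10796 - 36*√17 ≈ 10648.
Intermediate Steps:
L(q, Y) = √(Y² + q²)/6 (L(q, Y) = √(q² + Y²)/6 = √(Y² + q²)/6)
F(N, a) = 6 + a
s(v) = 10692 - 108*v (s(v) = -108*(-99 + v) = 10692 - 108*v)
s(L(-8, 2)) - F(134, -110) = (10692 - 18*√(2² + (-8)²)) - (6 - 110) = (10692 - 18*√(4 + 64)) - 1*(-104) = (10692 - 18*√68) + 104 = (10692 - 18*2*√17) + 104 = (10692 - 36*√17) + 104 = 10796 - 36*√17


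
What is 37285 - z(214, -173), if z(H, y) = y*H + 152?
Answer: 74155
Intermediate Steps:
z(H, y) = 152 + H*y (z(H, y) = H*y + 152 = 152 + H*y)
37285 - z(214, -173) = 37285 - (152 + 214*(-173)) = 37285 - (152 - 37022) = 37285 - 1*(-36870) = 37285 + 36870 = 74155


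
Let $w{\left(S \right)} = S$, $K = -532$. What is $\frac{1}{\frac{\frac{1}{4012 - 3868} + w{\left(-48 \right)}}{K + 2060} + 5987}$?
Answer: $\frac{220032}{1317324673} \approx 0.00016703$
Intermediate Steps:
$\frac{1}{\frac{\frac{1}{4012 - 3868} + w{\left(-48 \right)}}{K + 2060} + 5987} = \frac{1}{\frac{\frac{1}{4012 - 3868} - 48}{-532 + 2060} + 5987} = \frac{1}{\frac{\frac{1}{144} - 48}{1528} + 5987} = \frac{1}{\left(\frac{1}{144} - 48\right) \frac{1}{1528} + 5987} = \frac{1}{\left(- \frac{6911}{144}\right) \frac{1}{1528} + 5987} = \frac{1}{- \frac{6911}{220032} + 5987} = \frac{1}{\frac{1317324673}{220032}} = \frac{220032}{1317324673}$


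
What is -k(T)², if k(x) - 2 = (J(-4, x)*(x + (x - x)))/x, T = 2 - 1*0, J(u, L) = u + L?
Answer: 0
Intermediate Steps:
J(u, L) = L + u
T = 2 (T = 2 + 0 = 2)
k(x) = -2 + x (k(x) = 2 + ((x - 4)*(x + (x - x)))/x = 2 + ((-4 + x)*(x + 0))/x = 2 + ((-4 + x)*x)/x = 2 + (x*(-4 + x))/x = 2 + (-4 + x) = -2 + x)
-k(T)² = -(-2 + 2)² = -1*0² = -1*0 = 0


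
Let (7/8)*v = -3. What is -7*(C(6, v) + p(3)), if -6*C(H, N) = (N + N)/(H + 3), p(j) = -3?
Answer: 181/9 ≈ 20.111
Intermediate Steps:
v = -24/7 (v = (8/7)*(-3) = -24/7 ≈ -3.4286)
C(H, N) = -N/(3*(3 + H)) (C(H, N) = -(N + N)/(6*(H + 3)) = -2*N/(6*(3 + H)) = -N/(3*(3 + H)))
-7*(C(6, v) + p(3)) = -7*(-1*(-24/7)/(9 + 3*6) - 3) = -7*(-1*(-24/7)/(9 + 18) - 3) = -7*(-1*(-24/7)/27 - 3) = -7*(-1*(-24/7)*1/27 - 3) = -7*(8/63 - 3) = -7*(-181/63) = 181/9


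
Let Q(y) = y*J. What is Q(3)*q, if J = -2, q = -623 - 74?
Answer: 4182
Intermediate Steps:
q = -697
Q(y) = -2*y (Q(y) = y*(-2) = -2*y)
Q(3)*q = -2*3*(-697) = -6*(-697) = 4182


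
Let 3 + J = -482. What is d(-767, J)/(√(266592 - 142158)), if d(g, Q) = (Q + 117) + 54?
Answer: -157*√13826/20739 ≈ -0.89014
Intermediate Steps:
J = -485 (J = -3 - 482 = -485)
d(g, Q) = 171 + Q (d(g, Q) = (117 + Q) + 54 = 171 + Q)
d(-767, J)/(√(266592 - 142158)) = (171 - 485)/(√(266592 - 142158)) = -314*√13826/41478 = -157*√13826/20739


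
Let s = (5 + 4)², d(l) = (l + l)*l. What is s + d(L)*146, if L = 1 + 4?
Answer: 7381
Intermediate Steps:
L = 5
d(l) = 2*l² (d(l) = (2*l)*l = 2*l²)
s = 81 (s = 9² = 81)
s + d(L)*146 = 81 + (2*5²)*146 = 81 + (2*25)*146 = 81 + 50*146 = 81 + 7300 = 7381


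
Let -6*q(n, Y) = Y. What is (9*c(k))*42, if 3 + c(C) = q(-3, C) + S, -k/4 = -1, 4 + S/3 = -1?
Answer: -7056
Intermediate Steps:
S = -15 (S = -12 + 3*(-1) = -12 - 3 = -15)
q(n, Y) = -Y/6
k = 4 (k = -4*(-1) = 4)
c(C) = -18 - C/6 (c(C) = -3 + (-C/6 - 15) = -3 + (-15 - C/6) = -18 - C/6)
(9*c(k))*42 = (9*(-18 - ⅙*4))*42 = (9*(-18 - ⅔))*42 = (9*(-56/3))*42 = -168*42 = -7056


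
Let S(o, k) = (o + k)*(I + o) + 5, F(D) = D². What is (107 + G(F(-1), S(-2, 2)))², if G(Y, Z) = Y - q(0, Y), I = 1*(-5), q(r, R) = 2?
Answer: 11236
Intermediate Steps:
I = -5
S(o, k) = 5 + (-5 + o)*(k + o) (S(o, k) = (o + k)*(-5 + o) + 5 = (k + o)*(-5 + o) + 5 = (-5 + o)*(k + o) + 5 = 5 + (-5 + o)*(k + o))
G(Y, Z) = -2 + Y (G(Y, Z) = Y - 1*2 = Y - 2 = -2 + Y)
(107 + G(F(-1), S(-2, 2)))² = (107 + (-2 + (-1)²))² = (107 + (-2 + 1))² = (107 - 1)² = 106² = 11236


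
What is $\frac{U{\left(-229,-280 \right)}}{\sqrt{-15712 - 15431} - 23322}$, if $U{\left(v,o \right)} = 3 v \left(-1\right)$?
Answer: $- \frac{5340738}{181315609} - \frac{229 i \sqrt{31143}}{181315609} \approx -0.029455 - 0.00022288 i$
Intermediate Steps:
$U{\left(v,o \right)} = - 3 v$
$\frac{U{\left(-229,-280 \right)}}{\sqrt{-15712 - 15431} - 23322} = \frac{\left(-3\right) \left(-229\right)}{\sqrt{-15712 - 15431} - 23322} = \frac{687}{\sqrt{-31143} - 23322} = \frac{687}{i \sqrt{31143} - 23322} = \frac{687}{-23322 + i \sqrt{31143}}$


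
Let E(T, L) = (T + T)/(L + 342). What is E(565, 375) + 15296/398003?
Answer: 460710622/285368151 ≈ 1.6144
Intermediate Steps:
E(T, L) = 2*T/(342 + L) (E(T, L) = (2*T)/(342 + L) = 2*T/(342 + L))
E(565, 375) + 15296/398003 = 2*565/(342 + 375) + 15296/398003 = 2*565/717 + 15296*(1/398003) = 2*565*(1/717) + 15296/398003 = 1130/717 + 15296/398003 = 460710622/285368151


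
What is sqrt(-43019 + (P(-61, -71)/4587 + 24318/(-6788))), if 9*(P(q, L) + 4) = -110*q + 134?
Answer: I*sqrt(93846585731131964874)/46704834 ≈ 207.42*I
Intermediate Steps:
P(q, L) = 98/9 - 110*q/9 (P(q, L) = -4 + (-110*q + 134)/9 = -4 + (134 - 110*q)/9 = -4 + (134/9 - 110*q/9) = 98/9 - 110*q/9)
sqrt(-43019 + (P(-61, -71)/4587 + 24318/(-6788))) = sqrt(-43019 + ((98/9 - 110/9*(-61))/4587 + 24318/(-6788))) = sqrt(-43019 + ((98/9 + 6710/9)*(1/4587) + 24318*(-1/6788))) = sqrt(-43019 + ((6808/9)*(1/4587) - 12159/3394)) = sqrt(-43019 + (6808/41283 - 12159/3394)) = sqrt(-43019 - 478853645/140114502) = sqrt(-6028064615183/140114502) = I*sqrt(93846585731131964874)/46704834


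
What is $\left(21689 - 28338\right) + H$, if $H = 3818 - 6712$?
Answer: $-9543$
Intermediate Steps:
$H = -2894$
$\left(21689 - 28338\right) + H = \left(21689 - 28338\right) - 2894 = -6649 - 2894 = -9543$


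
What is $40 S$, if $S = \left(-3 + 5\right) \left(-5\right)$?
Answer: $-400$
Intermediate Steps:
$S = -10$ ($S = 2 \left(-5\right) = -10$)
$40 S = 40 \left(-10\right) = -400$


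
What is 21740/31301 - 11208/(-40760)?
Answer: 154618001/159478595 ≈ 0.96952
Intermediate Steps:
21740/31301 - 11208/(-40760) = 21740*(1/31301) - 11208*(-1/40760) = 21740/31301 + 1401/5095 = 154618001/159478595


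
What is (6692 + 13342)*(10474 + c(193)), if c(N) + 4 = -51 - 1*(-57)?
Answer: 209876184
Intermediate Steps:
c(N) = 2 (c(N) = -4 + (-51 - 1*(-57)) = -4 + (-51 + 57) = -4 + 6 = 2)
(6692 + 13342)*(10474 + c(193)) = (6692 + 13342)*(10474 + 2) = 20034*10476 = 209876184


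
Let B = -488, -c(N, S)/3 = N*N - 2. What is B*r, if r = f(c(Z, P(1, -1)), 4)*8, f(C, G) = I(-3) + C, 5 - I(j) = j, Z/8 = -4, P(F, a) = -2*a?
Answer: 11938432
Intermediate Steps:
Z = -32 (Z = 8*(-4) = -32)
c(N, S) = 6 - 3*N² (c(N, S) = -3*(N*N - 2) = -3*(N² - 2) = -3*(-2 + N²) = 6 - 3*N²)
I(j) = 5 - j
f(C, G) = 8 + C (f(C, G) = (5 - 1*(-3)) + C = (5 + 3) + C = 8 + C)
r = -24464 (r = (8 + (6 - 3*(-32)²))*8 = (8 + (6 - 3*1024))*8 = (8 + (6 - 3072))*8 = (8 - 3066)*8 = -3058*8 = -24464)
B*r = -488*(-24464) = 11938432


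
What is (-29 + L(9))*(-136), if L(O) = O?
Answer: 2720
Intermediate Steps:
(-29 + L(9))*(-136) = (-29 + 9)*(-136) = -20*(-136) = 2720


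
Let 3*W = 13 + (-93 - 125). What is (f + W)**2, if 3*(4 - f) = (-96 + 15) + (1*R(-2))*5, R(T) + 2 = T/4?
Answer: 39601/36 ≈ 1100.0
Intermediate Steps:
R(T) = -2 + T/4
W = -205/3 (W = (13 + (-93 - 125))/3 = (13 - 218)/3 = (1/3)*(-205) = -205/3 ≈ -68.333)
f = 211/6 (f = 4 - ((-96 + 15) + (1*(-2 + (1/4)*(-2)))*5)/3 = 4 - (-81 + (1*(-2 - 1/2))*5)/3 = 4 - (-81 + (1*(-5/2))*5)/3 = 4 - (-81 - 5/2*5)/3 = 4 - (-81 - 25/2)/3 = 4 - 1/3*(-187/2) = 4 + 187/6 = 211/6 ≈ 35.167)
(f + W)**2 = (211/6 - 205/3)**2 = (-199/6)**2 = 39601/36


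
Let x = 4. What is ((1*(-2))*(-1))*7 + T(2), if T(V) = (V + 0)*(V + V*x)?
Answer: 34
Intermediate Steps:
T(V) = 5*V² (T(V) = (V + 0)*(V + V*4) = V*(V + 4*V) = V*(5*V) = 5*V²)
((1*(-2))*(-1))*7 + T(2) = ((1*(-2))*(-1))*7 + 5*2² = -2*(-1)*7 + 5*4 = 2*7 + 20 = 14 + 20 = 34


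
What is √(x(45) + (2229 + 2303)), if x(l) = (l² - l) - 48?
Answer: 8*√101 ≈ 80.399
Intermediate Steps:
x(l) = -48 + l² - l
√(x(45) + (2229 + 2303)) = √((-48 + 45² - 1*45) + (2229 + 2303)) = √((-48 + 2025 - 45) + 4532) = √(1932 + 4532) = √6464 = 8*√101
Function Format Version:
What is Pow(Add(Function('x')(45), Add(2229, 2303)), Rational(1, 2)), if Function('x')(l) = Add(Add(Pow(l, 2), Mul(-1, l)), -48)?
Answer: Mul(8, Pow(101, Rational(1, 2))) ≈ 80.399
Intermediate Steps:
Function('x')(l) = Add(-48, Pow(l, 2), Mul(-1, l))
Pow(Add(Function('x')(45), Add(2229, 2303)), Rational(1, 2)) = Pow(Add(Add(-48, Pow(45, 2), Mul(-1, 45)), Add(2229, 2303)), Rational(1, 2)) = Pow(Add(Add(-48, 2025, -45), 4532), Rational(1, 2)) = Pow(Add(1932, 4532), Rational(1, 2)) = Pow(6464, Rational(1, 2)) = Mul(8, Pow(101, Rational(1, 2)))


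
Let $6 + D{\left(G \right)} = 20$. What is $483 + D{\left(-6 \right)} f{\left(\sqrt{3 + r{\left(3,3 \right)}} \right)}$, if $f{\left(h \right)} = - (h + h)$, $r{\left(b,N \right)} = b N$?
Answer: $483 - 56 \sqrt{3} \approx 386.01$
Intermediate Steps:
$r{\left(b,N \right)} = N b$
$f{\left(h \right)} = - 2 h$
$D{\left(G \right)} = 14$ ($D{\left(G \right)} = -6 + 20 = 14$)
$483 + D{\left(-6 \right)} f{\left(\sqrt{3 + r{\left(3,3 \right)}} \right)} = 483 + 14 \left(- 2 \sqrt{3 + 3 \cdot 3}\right) = 483 + 14 \left(- 2 \sqrt{3 + 9}\right) = 483 + 14 \left(- 2 \sqrt{12}\right) = 483 + 14 \left(- 2 \cdot 2 \sqrt{3}\right) = 483 + 14 \left(- 4 \sqrt{3}\right) = 483 - 56 \sqrt{3}$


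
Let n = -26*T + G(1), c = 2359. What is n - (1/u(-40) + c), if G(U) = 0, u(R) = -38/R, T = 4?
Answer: -46817/19 ≈ -2464.1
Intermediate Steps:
n = -104 (n = -26*4 + 0 = -104 + 0 = -104)
n - (1/u(-40) + c) = -104 - (1/(-38/(-40)) + 2359) = -104 - (1/(-38*(-1/40)) + 2359) = -104 - (1/(19/20) + 2359) = -104 - (20/19 + 2359) = -104 - 1*44841/19 = -104 - 44841/19 = -46817/19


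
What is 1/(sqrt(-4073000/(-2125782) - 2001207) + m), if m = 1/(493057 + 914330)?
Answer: 55403665771/156042763617433282845572 - 10343854876127*I*sqrt(113718423825707)/156042763617433282845572 ≈ 3.5505e-13 - 0.00070689*I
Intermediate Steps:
m = 1/1407387 ≈ 7.1054e-7
1/(sqrt(-4073000/(-2125782) - 2001207) + m) = 1/(sqrt(-4073000/(-2125782) - 2001207) + 1/1407387) = 1/(sqrt(-4073000*(-1/2125782) - 2001207) + 1/1407387) = 1/(sqrt(2036500/1062891 - 2001207) + 1/1407387) = 1/(sqrt(-2127062872937/1062891) + 1/1407387) = 1/(47*I*sqrt(113718423825707)/354297 + 1/1407387) = 1/(1/1407387 + 47*I*sqrt(113718423825707)/354297)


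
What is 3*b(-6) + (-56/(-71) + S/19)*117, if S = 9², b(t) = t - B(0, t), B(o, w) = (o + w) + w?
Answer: 821637/1349 ≈ 609.07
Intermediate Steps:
B(o, w) = o + 2*w
b(t) = -t (b(t) = t - (0 + 2*t) = t - 2*t = -t)
S = 81
3*b(-6) + (-56/(-71) + S/19)*117 = 3*(-1*(-6)) + (-56/(-71) + 81/19)*117 = 3*6 + (-56*(-1/71) + 81*(1/19))*117 = 18 + (56/71 + 81/19)*117 = 18 + (6815/1349)*117 = 18 + 797355/1349 = 821637/1349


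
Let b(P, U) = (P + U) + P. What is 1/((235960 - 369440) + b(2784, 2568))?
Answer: -1/125344 ≈ -7.9780e-6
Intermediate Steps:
b(P, U) = U + 2*P
1/((235960 - 369440) + b(2784, 2568)) = 1/((235960 - 369440) + (2568 + 2*2784)) = 1/(-133480 + (2568 + 5568)) = 1/(-133480 + 8136) = 1/(-125344) = -1/125344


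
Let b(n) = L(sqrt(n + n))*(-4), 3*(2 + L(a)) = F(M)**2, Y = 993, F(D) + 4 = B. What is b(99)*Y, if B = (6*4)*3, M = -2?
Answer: -6114232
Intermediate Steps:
B = 72 (B = 24*3 = 72)
F(D) = 68 (F(D) = -4 + 72 = 68)
L(a) = 4618/3 (L(a) = -2 + (1/3)*68**2 = -2 + (1/3)*4624 = -2 + 4624/3 = 4618/3)
b(n) = -18472/3 (b(n) = (4618/3)*(-4) = -18472/3)
b(99)*Y = -18472/3*993 = -6114232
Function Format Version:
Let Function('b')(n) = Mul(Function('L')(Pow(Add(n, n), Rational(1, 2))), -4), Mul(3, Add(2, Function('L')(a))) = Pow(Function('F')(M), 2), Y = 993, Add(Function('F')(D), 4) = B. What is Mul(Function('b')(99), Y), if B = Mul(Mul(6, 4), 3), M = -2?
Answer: -6114232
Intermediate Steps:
B = 72 (B = Mul(24, 3) = 72)
Function('F')(D) = 68 (Function('F')(D) = Add(-4, 72) = 68)
Function('L')(a) = Rational(4618, 3) (Function('L')(a) = Add(-2, Mul(Rational(1, 3), Pow(68, 2))) = Add(-2, Mul(Rational(1, 3), 4624)) = Add(-2, Rational(4624, 3)) = Rational(4618, 3))
Function('b')(n) = Rational(-18472, 3) (Function('b')(n) = Mul(Rational(4618, 3), -4) = Rational(-18472, 3))
Mul(Function('b')(99), Y) = Mul(Rational(-18472, 3), 993) = -6114232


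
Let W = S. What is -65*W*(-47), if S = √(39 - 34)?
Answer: 3055*√5 ≈ 6831.2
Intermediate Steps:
S = √5 ≈ 2.2361
W = √5 ≈ 2.2361
-65*W*(-47) = -65*√5*(-47) = 3055*√5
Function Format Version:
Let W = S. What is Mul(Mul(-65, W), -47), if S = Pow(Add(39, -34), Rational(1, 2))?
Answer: Mul(3055, Pow(5, Rational(1, 2))) ≈ 6831.2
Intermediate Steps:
S = Pow(5, Rational(1, 2)) ≈ 2.2361
W = Pow(5, Rational(1, 2)) ≈ 2.2361
Mul(Mul(-65, W), -47) = Mul(Mul(-65, Pow(5, Rational(1, 2))), -47) = Mul(3055, Pow(5, Rational(1, 2)))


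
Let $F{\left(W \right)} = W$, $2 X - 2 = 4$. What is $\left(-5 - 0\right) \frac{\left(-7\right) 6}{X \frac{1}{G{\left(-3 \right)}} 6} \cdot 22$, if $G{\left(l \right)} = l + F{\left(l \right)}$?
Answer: $-1540$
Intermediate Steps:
$X = 3$ ($X = 1 + \frac{1}{2} \cdot 4 = 1 + 2 = 3$)
$G{\left(l \right)} = 2 l$ ($G{\left(l \right)} = l + l = 2 l$)
$\left(-5 - 0\right) \frac{\left(-7\right) 6}{X \frac{1}{G{\left(-3 \right)}} 6} \cdot 22 = \left(-5 - 0\right) \frac{\left(-7\right) 6}{3 \frac{1}{2 \left(-3\right)} 6} \cdot 22 = \left(-5 + 0\right) \left(- \frac{42}{3 \frac{1}{-6} \cdot 6}\right) 22 = - 5 \left(- \frac{42}{3 \left(\left(- \frac{1}{6}\right) 6\right)}\right) 22 = - 5 \left(- \frac{42}{3 \left(-1\right)}\right) 22 = - 5 \left(- \frac{42}{-3}\right) 22 = - 5 \left(\left(-42\right) \left(- \frac{1}{3}\right)\right) 22 = \left(-5\right) 14 \cdot 22 = \left(-70\right) 22 = -1540$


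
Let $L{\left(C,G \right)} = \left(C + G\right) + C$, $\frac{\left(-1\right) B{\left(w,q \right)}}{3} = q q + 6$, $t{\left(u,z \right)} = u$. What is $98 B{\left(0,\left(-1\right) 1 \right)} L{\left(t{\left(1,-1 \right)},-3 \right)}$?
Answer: $2058$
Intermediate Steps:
$B{\left(w,q \right)} = -18 - 3 q^{2}$ ($B{\left(w,q \right)} = - 3 \left(q q + 6\right) = - 3 \left(q^{2} + 6\right) = - 3 \left(6 + q^{2}\right) = -18 - 3 q^{2}$)
$L{\left(C,G \right)} = G + 2 C$
$98 B{\left(0,\left(-1\right) 1 \right)} L{\left(t{\left(1,-1 \right)},-3 \right)} = 98 \left(-18 - 3 \left(\left(-1\right) 1\right)^{2}\right) \left(-3 + 2 \cdot 1\right) = 98 \left(-18 - 3 \left(-1\right)^{2}\right) \left(-3 + 2\right) = 98 \left(-18 - 3\right) \left(-1\right) = 98 \left(-21\right) \left(-1\right) = \left(-2058\right) \left(-1\right) = 2058$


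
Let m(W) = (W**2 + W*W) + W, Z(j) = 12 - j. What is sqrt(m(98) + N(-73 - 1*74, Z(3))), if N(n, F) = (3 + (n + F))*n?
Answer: 7*sqrt(799) ≈ 197.87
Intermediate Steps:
m(W) = W + 2*W**2 (m(W) = (W**2 + W**2) + W = 2*W**2 + W = W + 2*W**2)
N(n, F) = n*(3 + F + n) (N(n, F) = (3 + (F + n))*n = (3 + F + n)*n = n*(3 + F + n))
sqrt(m(98) + N(-73 - 1*74, Z(3))) = sqrt(98*(1 + 2*98) + (-73 - 1*74)*(3 + (12 - 1*3) + (-73 - 1*74))) = sqrt(98*(1 + 196) + (-73 - 74)*(3 + (12 - 3) + (-73 - 74))) = sqrt(98*197 - 147*(3 + 9 - 147)) = sqrt(19306 - 147*(-135)) = sqrt(19306 + 19845) = sqrt(39151) = 7*sqrt(799)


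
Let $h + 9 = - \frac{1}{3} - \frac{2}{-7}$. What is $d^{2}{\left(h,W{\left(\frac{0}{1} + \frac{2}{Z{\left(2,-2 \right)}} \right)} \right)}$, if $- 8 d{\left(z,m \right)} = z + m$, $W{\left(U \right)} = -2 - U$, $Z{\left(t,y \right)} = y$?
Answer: $\frac{44521}{28224} \approx 1.5774$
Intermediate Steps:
$h = - \frac{190}{21}$ ($h = -9 - \left(\frac{1}{3} - \frac{2}{7}\right) = -9 - \frac{1}{21} = - \frac{190}{21} \approx -9.0476$)
$d{\left(z,m \right)} = - \frac{m}{8} - \frac{z}{8}$ ($d{\left(z,m \right)} = - \frac{z + m}{8} = - \frac{m + z}{8} = - \frac{m}{8} - \frac{z}{8}$)
$d^{2}{\left(h,W{\left(\frac{0}{1} + \frac{2}{Z{\left(2,-2 \right)}} \right)} \right)} = \left(- \frac{-2 - \left(\frac{0}{1} + \frac{2}{-2}\right)}{8} - - \frac{95}{84}\right)^{2} = \left(- \frac{-2 - \left(0 \cdot 1 + 2 \left(- \frac{1}{2}\right)\right)}{8} + \frac{95}{84}\right)^{2} = \left(- \frac{-2 - \left(0 - 1\right)}{8} + \frac{95}{84}\right)^{2} = \left(- \frac{-2 - -1}{8} + \frac{95}{84}\right)^{2} = \left(- \frac{-2 + 1}{8} + \frac{95}{84}\right)^{2} = \left(\left(- \frac{1}{8}\right) \left(-1\right) + \frac{95}{84}\right)^{2} = \left(\frac{1}{8} + \frac{95}{84}\right)^{2} = \left(\frac{211}{168}\right)^{2} = \frac{44521}{28224}$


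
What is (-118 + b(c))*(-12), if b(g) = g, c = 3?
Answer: 1380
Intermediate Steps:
(-118 + b(c))*(-12) = (-118 + 3)*(-12) = -115*(-12) = 1380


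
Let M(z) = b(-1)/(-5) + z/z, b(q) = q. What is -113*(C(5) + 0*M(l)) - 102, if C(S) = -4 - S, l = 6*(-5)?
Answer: 915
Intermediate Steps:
l = -30
M(z) = 6/5 (M(z) = -1/(-5) + z/z = -1*(-1/5) + 1 = 1/5 + 1 = 6/5)
-113*(C(5) + 0*M(l)) - 102 = -113*((-4 - 1*5) + 0*(6/5)) - 102 = -113*((-4 - 5) + 0) - 102 = -113*(-9 + 0) - 102 = -113*(-9) - 102 = 1017 - 102 = 915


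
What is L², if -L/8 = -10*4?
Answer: 102400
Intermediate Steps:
L = 320 (L = -(-80)*4 = -8*(-40) = 320)
L² = 320² = 102400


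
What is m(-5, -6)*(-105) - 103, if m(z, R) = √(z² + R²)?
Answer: -103 - 105*√61 ≈ -923.08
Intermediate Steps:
m(z, R) = √(R² + z²)
m(-5, -6)*(-105) - 103 = √((-6)² + (-5)²)*(-105) - 103 = √(36 + 25)*(-105) - 103 = √61*(-105) - 103 = -105*√61 - 103 = -103 - 105*√61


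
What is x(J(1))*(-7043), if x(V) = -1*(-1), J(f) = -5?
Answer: -7043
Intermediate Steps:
x(V) = 1
x(J(1))*(-7043) = 1*(-7043) = -7043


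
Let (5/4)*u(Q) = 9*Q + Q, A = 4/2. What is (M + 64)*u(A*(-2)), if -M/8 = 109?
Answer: 25856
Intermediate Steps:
A = 2 (A = 4*(1/2) = 2)
M = -872 (M = -8*109 = -872)
u(Q) = 8*Q (u(Q) = 4*(9*Q + Q)/5 = 4*(10*Q)/5 = 8*Q)
(M + 64)*u(A*(-2)) = (-872 + 64)*(8*(2*(-2))) = -6464*(-4) = -808*(-32) = 25856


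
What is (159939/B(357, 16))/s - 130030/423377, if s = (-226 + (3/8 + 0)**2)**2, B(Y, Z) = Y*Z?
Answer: -3227378114140994/10527140387807575 ≈ -0.30658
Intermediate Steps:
s = 208947025/4096 (s = (-226 + (3*(1/8) + 0)**2)**2 = (-226 + (3/8 + 0)**2)**2 = (-226 + (3/8)**2)**2 = (-226 + 9/64)**2 = (-14455/64)**2 = 208947025/4096 ≈ 51012.)
(159939/B(357, 16))/s - 130030/423377 = (159939/((357*16)))/(208947025/4096) - 130030/423377 = (159939/5712)*(4096/208947025) - 130030*1/423377 = (159939*(1/5712))*(4096/208947025) - 130030/423377 = (53313/1904)*(4096/208947025) - 130030/423377 = 13648128/24864695975 - 130030/423377 = -3227378114140994/10527140387807575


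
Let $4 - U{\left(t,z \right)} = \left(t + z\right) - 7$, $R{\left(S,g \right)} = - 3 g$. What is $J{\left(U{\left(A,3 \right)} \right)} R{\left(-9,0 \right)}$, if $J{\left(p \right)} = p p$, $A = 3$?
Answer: $0$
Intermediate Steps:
$U{\left(t,z \right)} = 11 - t - z$ ($U{\left(t,z \right)} = 4 - \left(\left(t + z\right) - 7\right) = 4 - \left(-7 + t + z\right) = 11 - t - z$)
$J{\left(p \right)} = p^{2}$
$J{\left(U{\left(A,3 \right)} \right)} R{\left(-9,0 \right)} = \left(11 - 3 - 3\right)^{2} \left(\left(-3\right) 0\right) = \left(11 - 3 - 3\right)^{2} \cdot 0 = 5^{2} \cdot 0 = 25 \cdot 0 = 0$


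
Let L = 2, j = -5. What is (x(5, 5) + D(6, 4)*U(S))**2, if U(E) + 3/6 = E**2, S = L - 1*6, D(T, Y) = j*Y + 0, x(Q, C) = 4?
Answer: 93636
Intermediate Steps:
D(T, Y) = -5*Y (D(T, Y) = -5*Y + 0 = -5*Y)
S = -4 (S = 2 - 1*6 = 2 - 6 = -4)
U(E) = -1/2 + E**2
(x(5, 5) + D(6, 4)*U(S))**2 = (4 + (-5*4)*(-1/2 + (-4)**2))**2 = (4 - 20*(-1/2 + 16))**2 = (4 - 20*31/2)**2 = (4 - 310)**2 = (-306)**2 = 93636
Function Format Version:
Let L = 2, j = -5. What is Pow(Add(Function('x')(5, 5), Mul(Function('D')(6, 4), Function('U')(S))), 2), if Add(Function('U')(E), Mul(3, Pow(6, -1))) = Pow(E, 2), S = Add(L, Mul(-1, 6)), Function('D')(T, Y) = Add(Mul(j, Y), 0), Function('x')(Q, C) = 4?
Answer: 93636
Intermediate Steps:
Function('D')(T, Y) = Mul(-5, Y) (Function('D')(T, Y) = Add(Mul(-5, Y), 0) = Mul(-5, Y))
S = -4 (S = Add(2, Mul(-1, 6)) = Add(2, -6) = -4)
Function('U')(E) = Add(Rational(-1, 2), Pow(E, 2))
Pow(Add(Function('x')(5, 5), Mul(Function('D')(6, 4), Function('U')(S))), 2) = Pow(Add(4, Mul(Mul(-5, 4), Add(Rational(-1, 2), Pow(-4, 2)))), 2) = Pow(Add(4, Mul(-20, Add(Rational(-1, 2), 16))), 2) = Pow(Add(4, Mul(-20, Rational(31, 2))), 2) = Pow(Add(4, -310), 2) = Pow(-306, 2) = 93636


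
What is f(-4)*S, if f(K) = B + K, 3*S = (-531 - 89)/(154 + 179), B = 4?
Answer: 0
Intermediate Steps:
S = -620/999 (S = ((-531 - 89)/(154 + 179))/3 = (-620/333)/3 = (-620*1/333)/3 = (⅓)*(-620/333) = -620/999 ≈ -0.62062)
f(K) = 4 + K
f(-4)*S = (4 - 4)*(-620/999) = 0*(-620/999) = 0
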